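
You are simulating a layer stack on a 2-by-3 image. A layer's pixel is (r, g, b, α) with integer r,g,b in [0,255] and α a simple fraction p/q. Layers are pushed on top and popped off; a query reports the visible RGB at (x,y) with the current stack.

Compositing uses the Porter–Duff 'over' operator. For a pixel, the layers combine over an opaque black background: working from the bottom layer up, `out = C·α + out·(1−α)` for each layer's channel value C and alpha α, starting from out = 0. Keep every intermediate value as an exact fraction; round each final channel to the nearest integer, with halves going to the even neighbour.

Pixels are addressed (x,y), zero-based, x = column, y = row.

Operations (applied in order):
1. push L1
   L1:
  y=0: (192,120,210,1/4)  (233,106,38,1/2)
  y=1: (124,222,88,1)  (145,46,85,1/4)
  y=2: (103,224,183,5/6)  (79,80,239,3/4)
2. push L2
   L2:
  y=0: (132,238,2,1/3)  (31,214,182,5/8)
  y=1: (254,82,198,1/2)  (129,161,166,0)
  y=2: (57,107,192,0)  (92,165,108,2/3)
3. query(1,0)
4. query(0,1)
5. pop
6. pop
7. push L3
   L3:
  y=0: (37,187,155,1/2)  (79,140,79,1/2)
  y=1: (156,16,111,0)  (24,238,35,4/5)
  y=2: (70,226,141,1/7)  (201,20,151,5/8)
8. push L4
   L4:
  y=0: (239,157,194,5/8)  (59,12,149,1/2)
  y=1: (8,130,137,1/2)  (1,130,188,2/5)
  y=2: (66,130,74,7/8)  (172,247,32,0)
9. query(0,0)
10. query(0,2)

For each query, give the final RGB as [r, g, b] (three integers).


query (1,0) [L1,L2] — begin 0,0,0
after L1 α=1/2: [233/2, 53, 19]
after L2 α=5/8: [1009/16, 1229/8, 967/8]
rounded: [63, 154, 121]

(0,1) stack=L1,L2; from [0,0,0]:
after L1 α=1: [124, 222, 88]
after L2 α=1/2: [189, 152, 143]
rounded: [189, 152, 143]

(0,0) stack=L3,L4; from [0,0,0]:
L3 α=1/2: [37/2, 187/2, 155/2]
L4 α=5/8: [2501/16, 2131/16, 2405/16]
= [156, 133, 150]

at x=0,y=2 over L3,L4:
+L3 (α=1/7) → [10, 226/7, 141/7]
+L4 (α=7/8) → [59, 1649/14, 3767/56]
rounded: [59, 118, 67]


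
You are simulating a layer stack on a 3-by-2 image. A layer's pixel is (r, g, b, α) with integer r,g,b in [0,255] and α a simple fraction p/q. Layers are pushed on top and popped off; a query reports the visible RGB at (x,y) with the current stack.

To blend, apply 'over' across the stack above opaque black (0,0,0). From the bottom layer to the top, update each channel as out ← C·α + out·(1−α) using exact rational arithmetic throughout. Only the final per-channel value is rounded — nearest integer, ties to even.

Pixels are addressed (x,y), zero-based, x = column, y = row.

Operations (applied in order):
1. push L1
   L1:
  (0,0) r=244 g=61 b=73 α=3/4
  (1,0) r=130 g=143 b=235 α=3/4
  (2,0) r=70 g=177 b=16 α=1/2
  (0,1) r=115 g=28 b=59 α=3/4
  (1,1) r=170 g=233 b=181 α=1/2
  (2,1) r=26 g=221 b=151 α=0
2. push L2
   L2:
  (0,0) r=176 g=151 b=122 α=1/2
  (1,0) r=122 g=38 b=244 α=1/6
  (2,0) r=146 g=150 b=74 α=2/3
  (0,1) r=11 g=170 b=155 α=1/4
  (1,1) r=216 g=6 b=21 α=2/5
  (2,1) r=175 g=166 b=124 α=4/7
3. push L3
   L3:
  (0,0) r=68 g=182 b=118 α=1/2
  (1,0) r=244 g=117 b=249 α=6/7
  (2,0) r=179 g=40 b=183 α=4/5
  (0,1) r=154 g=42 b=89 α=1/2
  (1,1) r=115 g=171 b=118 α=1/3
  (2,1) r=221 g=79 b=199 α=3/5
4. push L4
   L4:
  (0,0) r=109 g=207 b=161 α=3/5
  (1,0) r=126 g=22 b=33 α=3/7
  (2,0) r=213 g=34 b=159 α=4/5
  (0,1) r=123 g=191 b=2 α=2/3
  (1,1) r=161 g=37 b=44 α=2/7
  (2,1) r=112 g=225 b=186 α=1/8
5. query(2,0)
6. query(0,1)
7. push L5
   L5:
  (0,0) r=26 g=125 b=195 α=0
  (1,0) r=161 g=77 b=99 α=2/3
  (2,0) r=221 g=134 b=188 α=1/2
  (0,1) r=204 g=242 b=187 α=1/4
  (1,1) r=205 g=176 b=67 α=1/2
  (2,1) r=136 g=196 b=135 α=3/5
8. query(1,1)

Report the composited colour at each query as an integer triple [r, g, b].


at x=2,y=0 over L1,L2,L3,L4:
L1 α=1/2: [35, 177/2, 8]
L2 α=2/3: [109, 259/2, 52]
L3 α=4/5: [165, 579/10, 784/5]
L4 α=4/5: [1017/5, 1939/50, 3964/25]
= [203, 39, 159]

at x=0,y=1 over L1,L2,L3,L4:
L1 α=3/4: [345/4, 21, 177/4]
L2 α=1/4: [1079/16, 233/4, 1151/16]
L3 α=1/2: [3543/32, 401/8, 2575/32]
L4 α=2/3: [3805/32, 3457/24, 901/32]
rounded: [119, 144, 28]

at x=1,y=1 over L1,L2,L3,L4,L5:
+L1 (α=1/2) → [85, 233/2, 181/2]
+L2 (α=2/5) → [687/5, 723/10, 627/10]
+L3 (α=1/3) → [1949/15, 526/5, 1217/15]
+L4 (α=2/7) → [2915/21, 600/7, 1481/21]
+L5 (α=1/2) → [3610/21, 916/7, 1444/21]
rounded: [172, 131, 69]


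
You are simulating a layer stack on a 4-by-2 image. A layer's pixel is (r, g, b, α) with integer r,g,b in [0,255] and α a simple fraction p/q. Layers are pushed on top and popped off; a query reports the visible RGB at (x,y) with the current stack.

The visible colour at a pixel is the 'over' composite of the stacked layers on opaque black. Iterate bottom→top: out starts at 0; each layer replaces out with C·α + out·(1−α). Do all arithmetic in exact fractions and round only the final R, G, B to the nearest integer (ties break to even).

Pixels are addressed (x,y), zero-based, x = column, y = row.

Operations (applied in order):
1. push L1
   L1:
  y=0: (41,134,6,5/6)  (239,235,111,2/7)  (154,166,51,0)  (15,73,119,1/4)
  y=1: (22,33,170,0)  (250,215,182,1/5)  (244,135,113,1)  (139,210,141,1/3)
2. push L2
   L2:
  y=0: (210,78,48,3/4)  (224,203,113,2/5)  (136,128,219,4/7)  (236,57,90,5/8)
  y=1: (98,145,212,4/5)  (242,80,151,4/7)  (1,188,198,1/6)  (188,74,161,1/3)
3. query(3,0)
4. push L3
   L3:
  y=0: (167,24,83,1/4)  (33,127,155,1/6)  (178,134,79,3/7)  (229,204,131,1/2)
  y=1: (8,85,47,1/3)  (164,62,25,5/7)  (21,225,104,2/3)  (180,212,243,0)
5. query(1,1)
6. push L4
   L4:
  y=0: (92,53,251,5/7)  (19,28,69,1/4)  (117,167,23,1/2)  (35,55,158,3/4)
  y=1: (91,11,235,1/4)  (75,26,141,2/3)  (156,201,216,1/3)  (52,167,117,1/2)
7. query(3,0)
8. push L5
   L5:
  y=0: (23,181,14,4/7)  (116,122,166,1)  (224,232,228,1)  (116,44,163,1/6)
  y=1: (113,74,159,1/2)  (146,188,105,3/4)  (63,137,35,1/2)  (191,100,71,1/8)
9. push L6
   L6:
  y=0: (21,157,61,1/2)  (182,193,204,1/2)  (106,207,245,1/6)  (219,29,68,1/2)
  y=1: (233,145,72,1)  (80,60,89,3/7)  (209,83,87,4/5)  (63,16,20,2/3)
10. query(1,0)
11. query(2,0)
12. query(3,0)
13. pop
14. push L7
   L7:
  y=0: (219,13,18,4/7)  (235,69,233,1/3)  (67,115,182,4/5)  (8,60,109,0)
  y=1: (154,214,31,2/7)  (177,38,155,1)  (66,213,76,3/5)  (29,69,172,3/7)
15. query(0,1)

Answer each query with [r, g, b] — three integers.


at x=3,y=0 over L1,L2:
L1 α=1/4: [15/4, 73/4, 119/4]
L2 α=5/8: [4765/32, 1359/32, 2157/32]
→ [149, 42, 67]

query (1,1) [L1,L2,L3] — begin 0,0,0
L1 α=1/5: [50, 43, 182/5]
L2 α=4/7: [1118/7, 449/7, 3566/35]
L3 α=5/7: [7976/49, 3068/49, 11507/245]
rounded: [163, 63, 47]

at x=3,y=0 over L1,L2,L3,L4:
L1 α=1/4: [15/4, 73/4, 119/4]
L2 α=5/8: [4765/32, 1359/32, 2157/32]
L3 α=1/2: [12093/64, 7887/64, 6349/64]
L4 α=3/4: [18813/256, 18447/256, 36685/256]
= [73, 72, 143]

query (1,0) [L1,L2,L3,L4,L5,L6] — begin 0,0,0
after L1 α=2/7: [478/7, 470/7, 222/7]
after L2 α=2/5: [914/7, 4252/35, 2248/35]
after L3 α=1/6: [4801/42, 5141/42, 1111/14]
after L4 α=1/4: [5067/56, 5533/56, 4299/56]
after L5 α=1: [116, 122, 166]
after L6 α=1/2: [149, 315/2, 185]
rounded: [149, 158, 185]

at x=2,y=0 over L1,L2,L3,L4,L5,L6:
after L1 α=0: [0, 0, 0]
after L2 α=4/7: [544/7, 512/7, 876/7]
after L3 α=3/7: [5914/49, 4862/49, 5163/49]
after L4 α=1/2: [11647/98, 13045/98, 3145/49]
after L5 α=1: [224, 232, 228]
after L6 α=1/6: [613/3, 1367/6, 1385/6]
= [204, 228, 231]

(3,0) stack=L1,L2,L3,L4,L5,L6; from [0,0,0]:
+L1 (α=1/4) → [15/4, 73/4, 119/4]
+L2 (α=5/8) → [4765/32, 1359/32, 2157/32]
+L3 (α=1/2) → [12093/64, 7887/64, 6349/64]
+L4 (α=3/4) → [18813/256, 18447/256, 36685/256]
+L5 (α=1/6) → [123761/1536, 103499/1536, 75051/512]
+L6 (α=1/2) → [460145/3072, 148043/3072, 109867/1024]
→ [150, 48, 107]

query (0,1) [L1,L2,L3,L4,L5,L7] — begin 0,0,0
+L1 (α=0) → [0, 0, 0]
+L2 (α=4/5) → [392/5, 116, 848/5]
+L3 (α=1/3) → [824/15, 317/3, 1931/15]
+L4 (α=1/4) → [1279/20, 82, 1553/10]
+L5 (α=1/2) → [3539/40, 78, 3143/20]
+L7 (α=2/7) → [6003/56, 818/7, 3391/28]
rounded: [107, 117, 121]


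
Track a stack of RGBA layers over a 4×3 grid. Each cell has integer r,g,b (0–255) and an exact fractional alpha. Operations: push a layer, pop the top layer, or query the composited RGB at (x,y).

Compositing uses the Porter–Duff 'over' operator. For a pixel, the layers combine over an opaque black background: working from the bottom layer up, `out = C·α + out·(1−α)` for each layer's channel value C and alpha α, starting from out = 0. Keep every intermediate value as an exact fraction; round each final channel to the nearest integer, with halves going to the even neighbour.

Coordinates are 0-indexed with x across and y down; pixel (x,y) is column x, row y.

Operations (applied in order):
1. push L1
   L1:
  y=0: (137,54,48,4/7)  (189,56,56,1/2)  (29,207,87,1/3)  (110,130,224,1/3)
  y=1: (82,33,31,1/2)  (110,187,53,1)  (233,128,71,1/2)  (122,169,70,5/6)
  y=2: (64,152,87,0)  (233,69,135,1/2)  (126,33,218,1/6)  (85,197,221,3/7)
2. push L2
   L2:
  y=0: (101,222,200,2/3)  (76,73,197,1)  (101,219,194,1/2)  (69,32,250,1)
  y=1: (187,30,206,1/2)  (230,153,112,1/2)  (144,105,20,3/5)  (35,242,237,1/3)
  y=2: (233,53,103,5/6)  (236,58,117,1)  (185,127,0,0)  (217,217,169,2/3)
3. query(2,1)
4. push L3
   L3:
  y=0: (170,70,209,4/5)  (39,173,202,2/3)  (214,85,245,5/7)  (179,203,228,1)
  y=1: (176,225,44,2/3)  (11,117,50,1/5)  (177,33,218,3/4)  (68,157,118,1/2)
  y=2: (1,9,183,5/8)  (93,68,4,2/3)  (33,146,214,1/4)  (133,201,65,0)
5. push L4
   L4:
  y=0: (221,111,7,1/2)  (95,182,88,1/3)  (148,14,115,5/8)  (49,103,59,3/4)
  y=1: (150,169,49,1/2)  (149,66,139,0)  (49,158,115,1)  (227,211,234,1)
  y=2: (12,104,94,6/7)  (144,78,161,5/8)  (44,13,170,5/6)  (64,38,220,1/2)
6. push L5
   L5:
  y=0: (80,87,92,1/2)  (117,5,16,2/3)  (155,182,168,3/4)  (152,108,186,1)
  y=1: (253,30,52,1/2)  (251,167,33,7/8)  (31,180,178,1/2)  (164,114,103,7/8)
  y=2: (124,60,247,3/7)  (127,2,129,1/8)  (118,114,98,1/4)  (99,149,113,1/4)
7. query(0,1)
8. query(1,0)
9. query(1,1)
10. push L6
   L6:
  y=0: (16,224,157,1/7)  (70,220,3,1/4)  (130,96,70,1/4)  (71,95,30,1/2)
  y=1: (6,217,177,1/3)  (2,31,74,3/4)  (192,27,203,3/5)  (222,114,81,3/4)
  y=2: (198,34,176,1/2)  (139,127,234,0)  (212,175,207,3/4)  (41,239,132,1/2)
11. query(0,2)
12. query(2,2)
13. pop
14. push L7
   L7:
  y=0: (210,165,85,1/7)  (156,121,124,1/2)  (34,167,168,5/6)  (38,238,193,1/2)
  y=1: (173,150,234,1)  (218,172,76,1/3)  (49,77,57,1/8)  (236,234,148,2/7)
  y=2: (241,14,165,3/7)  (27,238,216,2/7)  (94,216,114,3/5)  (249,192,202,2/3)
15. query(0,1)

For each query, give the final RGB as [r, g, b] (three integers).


query (2,1) [L1,L2] — begin 0,0,0
+L1 (α=1/2) → [233/2, 64, 71/2]
+L2 (α=3/5) → [133, 443/5, 131/5]
rounded: [133, 89, 26]

query (0,1) [L1,L2,L3,L4,L5] — begin 0,0,0
+L1 (α=1/2) → [41, 33/2, 31/2]
+L2 (α=1/2) → [114, 93/4, 443/4]
+L3 (α=2/3) → [466/3, 631/4, 265/4]
+L4 (α=1/2) → [458/3, 1307/8, 461/8]
+L5 (α=1/2) → [1217/6, 1547/16, 877/16]
→ [203, 97, 55]

query (1,0) [L1,L2,L3,L4,L5] — begin 0,0,0
+L1 (α=1/2) → [189/2, 28, 28]
+L2 (α=1) → [76, 73, 197]
+L3 (α=2/3) → [154/3, 419/3, 601/3]
+L4 (α=1/3) → [593/9, 1384/9, 1466/9]
+L5 (α=2/3) → [2699/27, 1474/27, 1754/27]
→ [100, 55, 65]

(1,1) stack=L1,L2,L3,L4,L5; from [0,0,0]:
after L1 α=1: [110, 187, 53]
after L2 α=1/2: [170, 170, 165/2]
after L3 α=1/5: [691/5, 797/5, 76]
after L4 α=0: [691/5, 797/5, 76]
after L5 α=7/8: [2369/10, 3321/20, 307/8]
rounded: [237, 166, 38]

query (0,2) [L1,L2,L3,L4,L5,L6] — begin 0,0,0
+L1 (α=0) → [0, 0, 0]
+L2 (α=5/6) → [1165/6, 265/6, 515/6]
+L3 (α=5/8) → [1175/16, 355/16, 2345/16]
+L4 (α=6/7) → [2327/112, 1477/16, 11369/112]
+L5 (α=3/7) → [12743/196, 2197/28, 32117/196]
+L6 (α=1/2) → [51551/392, 3149/56, 66613/392]
= [132, 56, 170]

query (2,2) [L1,L2,L3,L4,L5,L6] — begin 0,0,0
L1 α=1/6: [21, 11/2, 109/3]
L2 α=0: [21, 11/2, 109/3]
L3 α=1/4: [24, 325/8, 323/4]
L4 α=5/6: [122/3, 845/48, 1241/8]
L5 α=1/4: [60, 2669/64, 4507/32]
L6 α=3/4: [174, 36269/256, 24379/128]
= [174, 142, 190]

(0,1) stack=L1,L2,L3,L4,L5,L7; from [0,0,0]:
after L1 α=1/2: [41, 33/2, 31/2]
after L2 α=1/2: [114, 93/4, 443/4]
after L3 α=2/3: [466/3, 631/4, 265/4]
after L4 α=1/2: [458/3, 1307/8, 461/8]
after L5 α=1/2: [1217/6, 1547/16, 877/16]
after L7 α=1: [173, 150, 234]
→ [173, 150, 234]


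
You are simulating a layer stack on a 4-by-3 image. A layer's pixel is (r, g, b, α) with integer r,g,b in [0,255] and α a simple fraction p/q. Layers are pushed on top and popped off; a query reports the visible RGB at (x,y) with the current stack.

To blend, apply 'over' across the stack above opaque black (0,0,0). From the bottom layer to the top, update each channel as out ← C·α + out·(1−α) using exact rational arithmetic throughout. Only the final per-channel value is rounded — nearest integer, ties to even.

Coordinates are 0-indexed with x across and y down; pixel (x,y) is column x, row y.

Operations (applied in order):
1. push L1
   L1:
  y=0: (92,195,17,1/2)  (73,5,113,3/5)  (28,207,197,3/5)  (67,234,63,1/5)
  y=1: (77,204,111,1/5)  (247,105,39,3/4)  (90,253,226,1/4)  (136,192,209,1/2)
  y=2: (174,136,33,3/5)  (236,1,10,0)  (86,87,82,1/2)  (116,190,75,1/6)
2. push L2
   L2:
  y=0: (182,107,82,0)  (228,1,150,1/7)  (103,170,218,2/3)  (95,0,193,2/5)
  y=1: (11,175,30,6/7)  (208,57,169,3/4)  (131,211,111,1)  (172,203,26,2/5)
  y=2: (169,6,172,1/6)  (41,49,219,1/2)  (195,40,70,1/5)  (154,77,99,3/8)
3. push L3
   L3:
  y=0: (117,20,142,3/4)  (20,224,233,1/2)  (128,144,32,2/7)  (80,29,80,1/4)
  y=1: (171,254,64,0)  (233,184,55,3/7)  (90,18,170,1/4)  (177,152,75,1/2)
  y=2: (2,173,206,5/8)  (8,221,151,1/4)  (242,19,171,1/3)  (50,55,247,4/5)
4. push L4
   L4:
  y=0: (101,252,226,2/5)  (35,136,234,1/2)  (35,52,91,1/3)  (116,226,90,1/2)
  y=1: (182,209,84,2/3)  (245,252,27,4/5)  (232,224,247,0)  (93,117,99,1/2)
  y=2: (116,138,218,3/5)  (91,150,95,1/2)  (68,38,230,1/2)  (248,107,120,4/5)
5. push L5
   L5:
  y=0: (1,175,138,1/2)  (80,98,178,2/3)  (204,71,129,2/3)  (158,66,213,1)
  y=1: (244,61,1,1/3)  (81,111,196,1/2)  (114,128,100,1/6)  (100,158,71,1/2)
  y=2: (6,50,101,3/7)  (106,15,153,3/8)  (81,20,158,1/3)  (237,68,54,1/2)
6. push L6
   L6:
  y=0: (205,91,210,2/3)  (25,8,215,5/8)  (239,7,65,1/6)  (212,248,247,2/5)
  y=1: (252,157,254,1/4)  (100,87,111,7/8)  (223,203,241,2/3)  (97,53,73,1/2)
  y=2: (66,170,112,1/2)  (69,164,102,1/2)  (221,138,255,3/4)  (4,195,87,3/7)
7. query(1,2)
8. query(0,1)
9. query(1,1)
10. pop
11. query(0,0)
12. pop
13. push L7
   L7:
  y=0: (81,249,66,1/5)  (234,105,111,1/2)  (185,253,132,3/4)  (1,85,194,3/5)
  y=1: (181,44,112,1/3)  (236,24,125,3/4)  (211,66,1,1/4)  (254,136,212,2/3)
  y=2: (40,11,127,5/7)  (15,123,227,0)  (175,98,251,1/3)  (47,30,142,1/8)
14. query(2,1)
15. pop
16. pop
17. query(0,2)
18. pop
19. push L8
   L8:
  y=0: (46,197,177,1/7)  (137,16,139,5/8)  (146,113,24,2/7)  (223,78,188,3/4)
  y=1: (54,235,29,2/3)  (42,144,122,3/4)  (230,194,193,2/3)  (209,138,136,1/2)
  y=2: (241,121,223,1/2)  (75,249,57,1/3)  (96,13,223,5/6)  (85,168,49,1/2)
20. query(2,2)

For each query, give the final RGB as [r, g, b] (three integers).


(1,2) stack=L1,L2,L3,L4,L5,L6; from [0,0,0]:
L1 α=0: [0, 0, 0]
L2 α=1/2: [41/2, 49/2, 219/2]
L3 α=1/4: [139/8, 589/8, 959/8]
L4 α=1/2: [867/16, 1789/16, 1719/16]
L5 α=3/8: [9423/128, 9665/128, 15939/128]
L6 α=1/2: [18255/256, 30657/256, 28995/256]
→ [71, 120, 113]

at x=0,y=1 over L1,L2,L3,L4,L5,L6:
after L1 α=1/5: [77/5, 204/5, 111/5]
after L2 α=6/7: [407/35, 5454/35, 1011/35]
after L3 α=0: [407/35, 5454/35, 1011/35]
after L4 α=2/3: [13147/105, 20084/105, 2297/35]
after L5 α=1/3: [51914/315, 46573/315, 1543/35]
after L6 α=1/4: [39187/210, 31529/210, 13519/140]
= [187, 150, 97]

at x=1,y=1 over L1,L2,L3,L4,L5,L6:
after L1 α=3/4: [741/4, 315/4, 117/4]
after L2 α=3/4: [3237/16, 999/16, 2145/16]
after L3 α=3/7: [6033/28, 3207/28, 2805/28]
after L4 α=4/5: [33473/140, 31431/140, 5829/140]
after L5 α=1/2: [44813/280, 46971/280, 33269/280]
after L6 α=7/8: [240813/2240, 217491/2240, 250829/2240]
→ [108, 97, 112]

(0,0) stack=L1,L2,L3,L4,L5; from [0,0,0]:
+L1 (α=1/2) → [46, 195/2, 17/2]
+L2 (α=0) → [46, 195/2, 17/2]
+L3 (α=3/4) → [397/4, 315/8, 869/8]
+L4 (α=2/5) → [1999/20, 4977/40, 6223/40]
+L5 (α=1/2) → [2019/40, 11977/80, 11743/80]
rounded: [50, 150, 147]

at x=2,y=1 over L1,L2,L3,L4,L7:
L1 α=1/4: [45/2, 253/4, 113/2]
L2 α=1: [131, 211, 111]
L3 α=1/4: [483/4, 651/4, 503/4]
L4 α=0: [483/4, 651/4, 503/4]
L7 α=1/4: [2293/16, 2217/16, 1513/16]
= [143, 139, 95]

(0,2) stack=L1,L2,L3; from [0,0,0]:
after L1 α=3/5: [522/5, 408/5, 99/5]
after L2 α=1/6: [691/6, 69, 271/6]
after L3 α=5/8: [711/16, 134, 2331/16]
→ [44, 134, 146]

(2,2) stack=L1,L2,L8; from [0,0,0]:
+L1 (α=1/2) → [43, 87/2, 41]
+L2 (α=1/5) → [367/5, 214/5, 234/5]
+L8 (α=5/6) → [2767/30, 539/30, 5809/30]
= [92, 18, 194]


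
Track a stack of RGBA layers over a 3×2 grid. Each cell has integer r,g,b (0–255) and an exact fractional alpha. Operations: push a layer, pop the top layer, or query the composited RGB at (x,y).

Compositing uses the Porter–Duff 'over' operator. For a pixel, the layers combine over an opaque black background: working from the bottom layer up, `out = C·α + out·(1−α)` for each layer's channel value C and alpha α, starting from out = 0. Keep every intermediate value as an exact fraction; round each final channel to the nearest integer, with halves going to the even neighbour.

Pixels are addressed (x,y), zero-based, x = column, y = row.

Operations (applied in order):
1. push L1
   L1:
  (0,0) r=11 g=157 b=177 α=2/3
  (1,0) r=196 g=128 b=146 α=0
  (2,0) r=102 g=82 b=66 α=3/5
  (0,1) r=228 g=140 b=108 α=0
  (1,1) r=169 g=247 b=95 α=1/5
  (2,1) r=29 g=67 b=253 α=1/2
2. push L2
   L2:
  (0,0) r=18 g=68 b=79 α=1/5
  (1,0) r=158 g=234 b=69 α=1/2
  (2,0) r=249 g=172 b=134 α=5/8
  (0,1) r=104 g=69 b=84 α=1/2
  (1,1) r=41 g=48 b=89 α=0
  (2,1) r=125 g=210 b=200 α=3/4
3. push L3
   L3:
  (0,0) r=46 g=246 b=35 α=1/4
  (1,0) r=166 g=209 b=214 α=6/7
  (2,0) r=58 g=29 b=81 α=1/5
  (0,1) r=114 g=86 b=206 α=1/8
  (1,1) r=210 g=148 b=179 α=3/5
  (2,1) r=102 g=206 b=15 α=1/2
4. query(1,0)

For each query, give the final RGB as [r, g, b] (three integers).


at x=1,y=0 over L1,L2,L3:
+L1 (α=0) → [0, 0, 0]
+L2 (α=1/2) → [79, 117, 69/2]
+L3 (α=6/7) → [1075/7, 1371/7, 2637/14]
rounded: [154, 196, 188]


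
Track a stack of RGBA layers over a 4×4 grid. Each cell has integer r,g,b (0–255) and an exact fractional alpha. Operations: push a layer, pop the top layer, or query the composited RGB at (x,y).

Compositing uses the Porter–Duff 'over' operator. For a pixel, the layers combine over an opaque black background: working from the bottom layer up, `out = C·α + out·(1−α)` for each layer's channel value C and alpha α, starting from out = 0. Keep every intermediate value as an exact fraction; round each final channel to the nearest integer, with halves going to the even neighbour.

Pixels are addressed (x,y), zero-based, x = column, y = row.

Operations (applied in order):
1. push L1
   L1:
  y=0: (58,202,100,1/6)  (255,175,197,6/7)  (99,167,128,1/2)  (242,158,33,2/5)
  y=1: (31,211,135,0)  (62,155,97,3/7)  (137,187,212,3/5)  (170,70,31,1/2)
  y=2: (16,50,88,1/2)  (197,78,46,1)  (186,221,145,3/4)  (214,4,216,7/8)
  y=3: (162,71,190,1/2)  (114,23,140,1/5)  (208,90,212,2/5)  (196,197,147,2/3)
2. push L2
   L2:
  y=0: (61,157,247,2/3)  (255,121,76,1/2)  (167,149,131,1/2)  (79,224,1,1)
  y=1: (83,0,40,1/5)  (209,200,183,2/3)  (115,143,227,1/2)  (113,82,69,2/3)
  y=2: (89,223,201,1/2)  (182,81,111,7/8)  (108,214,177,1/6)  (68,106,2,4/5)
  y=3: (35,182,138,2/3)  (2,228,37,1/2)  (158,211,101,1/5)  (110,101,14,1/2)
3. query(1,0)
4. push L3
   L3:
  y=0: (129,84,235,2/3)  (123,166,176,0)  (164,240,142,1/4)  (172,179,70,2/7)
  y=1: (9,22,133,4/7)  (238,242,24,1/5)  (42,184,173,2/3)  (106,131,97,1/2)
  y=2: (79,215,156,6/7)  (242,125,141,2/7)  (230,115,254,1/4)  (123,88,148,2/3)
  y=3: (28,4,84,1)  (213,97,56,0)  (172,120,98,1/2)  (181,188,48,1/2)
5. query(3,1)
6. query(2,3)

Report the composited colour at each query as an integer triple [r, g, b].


at x=1,y=0 over L1,L2:
+L1 (α=6/7) → [1530/7, 150, 1182/7]
+L2 (α=1/2) → [3315/14, 271/2, 857/7]
→ [237, 136, 122]

query (3,1) [L1,L2,L3] — begin 0,0,0
+L1 (α=1/2) → [85, 35, 31/2]
+L2 (α=2/3) → [311/3, 199/3, 307/6]
+L3 (α=1/2) → [629/6, 296/3, 889/12]
→ [105, 99, 74]

(2,3) stack=L1,L2,L3; from [0,0,0]:
after L1 α=2/5: [416/5, 36, 424/5]
after L2 α=1/5: [2454/25, 71, 2201/25]
after L3 α=1/2: [3377/25, 191/2, 4651/50]
= [135, 96, 93]


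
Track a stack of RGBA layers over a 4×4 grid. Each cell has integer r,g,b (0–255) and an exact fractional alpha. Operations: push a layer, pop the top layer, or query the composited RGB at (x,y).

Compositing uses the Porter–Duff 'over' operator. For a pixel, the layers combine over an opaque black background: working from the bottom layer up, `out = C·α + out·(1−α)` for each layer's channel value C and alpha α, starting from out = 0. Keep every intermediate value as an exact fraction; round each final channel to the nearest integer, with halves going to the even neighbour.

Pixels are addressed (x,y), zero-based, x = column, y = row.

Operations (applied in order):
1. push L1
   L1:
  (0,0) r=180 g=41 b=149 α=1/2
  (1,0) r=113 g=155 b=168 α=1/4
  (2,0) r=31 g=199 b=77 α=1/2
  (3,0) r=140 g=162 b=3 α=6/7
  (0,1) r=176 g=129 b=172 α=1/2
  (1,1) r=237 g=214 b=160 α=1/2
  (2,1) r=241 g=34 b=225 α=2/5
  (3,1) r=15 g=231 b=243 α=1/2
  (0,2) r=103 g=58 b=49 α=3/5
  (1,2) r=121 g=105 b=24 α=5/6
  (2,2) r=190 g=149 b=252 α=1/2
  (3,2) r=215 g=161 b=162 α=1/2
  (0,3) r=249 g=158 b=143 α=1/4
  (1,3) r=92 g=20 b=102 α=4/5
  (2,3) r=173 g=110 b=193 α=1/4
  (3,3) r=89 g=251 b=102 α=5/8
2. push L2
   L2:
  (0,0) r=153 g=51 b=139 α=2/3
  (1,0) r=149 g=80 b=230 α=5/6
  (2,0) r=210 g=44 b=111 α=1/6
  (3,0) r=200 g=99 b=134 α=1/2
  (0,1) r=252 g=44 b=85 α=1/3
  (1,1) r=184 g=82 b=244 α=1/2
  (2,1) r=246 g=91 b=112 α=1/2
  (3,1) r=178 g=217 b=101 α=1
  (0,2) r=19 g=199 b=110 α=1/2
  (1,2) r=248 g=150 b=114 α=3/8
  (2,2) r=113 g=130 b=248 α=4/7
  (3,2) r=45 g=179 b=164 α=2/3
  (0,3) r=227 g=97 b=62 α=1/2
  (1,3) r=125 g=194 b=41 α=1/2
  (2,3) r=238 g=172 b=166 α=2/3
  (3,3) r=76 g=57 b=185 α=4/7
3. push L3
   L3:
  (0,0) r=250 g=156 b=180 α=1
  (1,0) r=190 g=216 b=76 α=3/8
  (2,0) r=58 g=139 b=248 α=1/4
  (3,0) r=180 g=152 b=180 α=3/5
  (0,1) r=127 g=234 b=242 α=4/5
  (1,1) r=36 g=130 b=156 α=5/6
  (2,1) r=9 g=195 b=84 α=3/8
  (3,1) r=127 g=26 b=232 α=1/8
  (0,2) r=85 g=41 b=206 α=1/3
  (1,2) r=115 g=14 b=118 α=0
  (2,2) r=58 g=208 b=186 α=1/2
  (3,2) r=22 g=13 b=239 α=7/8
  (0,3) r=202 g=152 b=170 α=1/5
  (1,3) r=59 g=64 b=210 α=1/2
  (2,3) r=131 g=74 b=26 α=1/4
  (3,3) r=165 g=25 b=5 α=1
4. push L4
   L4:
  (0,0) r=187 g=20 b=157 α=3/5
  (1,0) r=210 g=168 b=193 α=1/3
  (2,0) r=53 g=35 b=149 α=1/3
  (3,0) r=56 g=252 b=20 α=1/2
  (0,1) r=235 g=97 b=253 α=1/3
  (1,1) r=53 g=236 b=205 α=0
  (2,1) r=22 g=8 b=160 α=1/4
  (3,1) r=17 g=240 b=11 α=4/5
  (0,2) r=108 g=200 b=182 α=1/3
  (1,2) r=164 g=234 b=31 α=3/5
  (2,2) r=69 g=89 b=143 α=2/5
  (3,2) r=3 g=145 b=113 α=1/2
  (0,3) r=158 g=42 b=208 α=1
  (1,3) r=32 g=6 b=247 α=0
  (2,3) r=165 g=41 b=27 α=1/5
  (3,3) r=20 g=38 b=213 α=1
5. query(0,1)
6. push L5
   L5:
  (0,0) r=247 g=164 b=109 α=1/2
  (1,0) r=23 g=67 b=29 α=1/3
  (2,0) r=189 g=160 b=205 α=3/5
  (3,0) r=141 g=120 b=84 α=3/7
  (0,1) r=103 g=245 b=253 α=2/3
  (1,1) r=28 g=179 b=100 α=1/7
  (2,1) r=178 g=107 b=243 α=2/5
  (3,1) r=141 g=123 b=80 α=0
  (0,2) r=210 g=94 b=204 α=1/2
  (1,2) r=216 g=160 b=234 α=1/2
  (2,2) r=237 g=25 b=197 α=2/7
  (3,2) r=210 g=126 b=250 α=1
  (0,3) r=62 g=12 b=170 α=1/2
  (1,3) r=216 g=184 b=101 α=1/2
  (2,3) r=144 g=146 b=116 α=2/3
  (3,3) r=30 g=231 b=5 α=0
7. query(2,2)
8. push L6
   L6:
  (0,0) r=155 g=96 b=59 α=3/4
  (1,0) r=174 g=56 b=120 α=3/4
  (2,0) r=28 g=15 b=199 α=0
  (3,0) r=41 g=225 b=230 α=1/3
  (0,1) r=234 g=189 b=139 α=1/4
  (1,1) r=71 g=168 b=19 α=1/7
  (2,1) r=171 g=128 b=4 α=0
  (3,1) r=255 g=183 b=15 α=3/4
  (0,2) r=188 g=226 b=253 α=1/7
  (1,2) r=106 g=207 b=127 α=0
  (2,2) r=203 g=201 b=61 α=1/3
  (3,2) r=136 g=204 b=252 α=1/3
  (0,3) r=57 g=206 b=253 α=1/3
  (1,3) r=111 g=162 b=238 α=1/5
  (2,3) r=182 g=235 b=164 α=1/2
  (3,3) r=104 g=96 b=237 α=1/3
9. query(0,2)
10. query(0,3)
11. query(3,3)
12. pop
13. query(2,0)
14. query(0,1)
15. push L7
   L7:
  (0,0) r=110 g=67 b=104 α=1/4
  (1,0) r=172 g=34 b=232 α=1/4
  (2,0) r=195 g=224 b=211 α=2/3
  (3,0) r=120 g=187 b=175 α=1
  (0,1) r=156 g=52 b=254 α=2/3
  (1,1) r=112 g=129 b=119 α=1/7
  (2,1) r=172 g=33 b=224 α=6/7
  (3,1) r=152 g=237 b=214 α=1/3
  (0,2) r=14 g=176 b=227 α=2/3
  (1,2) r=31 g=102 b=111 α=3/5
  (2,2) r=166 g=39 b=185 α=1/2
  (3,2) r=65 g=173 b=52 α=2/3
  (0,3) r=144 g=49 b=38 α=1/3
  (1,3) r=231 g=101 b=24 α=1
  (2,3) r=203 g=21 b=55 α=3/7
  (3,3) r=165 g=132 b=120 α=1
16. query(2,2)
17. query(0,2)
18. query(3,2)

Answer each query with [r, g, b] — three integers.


query (0,1) [L1,L2,L3,L4] — begin 0,0,0
L1 α=1/2: [88, 129/2, 86]
L2 α=1/3: [428/3, 173/3, 257/3]
L3 α=4/5: [1952/15, 2981/15, 3161/15]
L4 α=1/3: [7429/45, 7417/45, 10117/45]
= [165, 165, 225]

query (2,2) [L1,L2,L3,L4,L5] — begin 0,0,0
L1 α=1/2: [95, 149/2, 126]
L2 α=4/7: [737/7, 1487/14, 1370/7]
L3 α=1/2: [1143/14, 4399/28, 1336/7]
L4 α=2/5: [5361/70, 18181/140, 1202/7]
L5 α=2/7: [11997/98, 19581/196, 8768/49]
= [122, 100, 179]

query (0,2) [L1,L2,L3,L4,L5,L6] — begin 0,0,0
L1 α=3/5: [309/5, 174/5, 147/5]
L2 α=1/2: [202/5, 1169/10, 697/10]
L3 α=1/3: [829/15, 458/5, 1727/15]
L4 α=1/3: [3278/45, 1916/15, 6184/45]
L5 α=1/2: [6364/45, 1663/15, 7682/45]
L6 α=1/7: [15548/105, 4456/35, 2737/15]
rounded: [148, 127, 182]

at x=0,y=3 over L1,L2,L3,L4,L5,L6:
L1 α=1/4: [249/4, 79/2, 143/4]
L2 α=1/2: [1157/8, 273/4, 391/8]
L3 α=1/5: [1561/10, 85, 731/10]
L4 α=1: [158, 42, 208]
L5 α=1/2: [110, 27, 189]
L6 α=1/3: [277/3, 260/3, 631/3]
= [92, 87, 210]

query (3,3) [L1,L2,L3,L4,L5,L6] — begin 0,0,0
+L1 (α=5/8) → [445/8, 1255/8, 255/4]
+L2 (α=4/7) → [3767/56, 5589/56, 3725/28]
+L3 (α=1) → [165, 25, 5]
+L4 (α=1) → [20, 38, 213]
+L5 (α=0) → [20, 38, 213]
+L6 (α=1/3) → [48, 172/3, 221]
rounded: [48, 57, 221]

(2,0) stack=L1,L2,L3,L4,L5; from [0,0,0]:
after L1 α=1/2: [31/2, 199/2, 77/2]
after L2 α=1/6: [575/12, 361/4, 607/12]
after L3 α=1/4: [807/16, 1639/16, 1599/16]
after L4 α=1/3: [1231/24, 1919/24, 2791/24]
after L5 α=3/5: [1607/12, 7679/60, 10171/60]
rounded: [134, 128, 170]

at x=0,y=1 over L1,L2,L3,L4,L5:
L1 α=1/2: [88, 129/2, 86]
L2 α=1/3: [428/3, 173/3, 257/3]
L3 α=4/5: [1952/15, 2981/15, 3161/15]
L4 α=1/3: [7429/45, 7417/45, 10117/45]
L5 α=2/3: [16699/135, 29467/135, 32887/135]
rounded: [124, 218, 244]

query (2,2) [L1,L2,L3,L4,L5,L7] — begin 0,0,0
L1 α=1/2: [95, 149/2, 126]
L2 α=4/7: [737/7, 1487/14, 1370/7]
L3 α=1/2: [1143/14, 4399/28, 1336/7]
L4 α=2/5: [5361/70, 18181/140, 1202/7]
L5 α=2/7: [11997/98, 19581/196, 8768/49]
L7 α=1/2: [28265/196, 27225/392, 17833/98]
rounded: [144, 69, 182]

at x=0,y=2 over L1,L2,L3,L4,L5,L7:
after L1 α=3/5: [309/5, 174/5, 147/5]
after L2 α=1/2: [202/5, 1169/10, 697/10]
after L3 α=1/3: [829/15, 458/5, 1727/15]
after L4 α=1/3: [3278/45, 1916/15, 6184/45]
after L5 α=1/2: [6364/45, 1663/15, 7682/45]
after L7 α=2/3: [7624/135, 6943/45, 28112/135]
rounded: [56, 154, 208]

(3,2) stack=L1,L2,L3,L4,L5,L7; from [0,0,0]:
after L1 α=1/2: [215/2, 161/2, 81]
after L2 α=2/3: [395/6, 877/6, 409/3]
after L3 α=7/8: [1319/48, 1423/48, 1357/6]
after L4 α=1/2: [1463/96, 8383/96, 2035/12]
after L5 α=1: [210, 126, 250]
after L7 α=2/3: [340/3, 472/3, 118]
rounded: [113, 157, 118]


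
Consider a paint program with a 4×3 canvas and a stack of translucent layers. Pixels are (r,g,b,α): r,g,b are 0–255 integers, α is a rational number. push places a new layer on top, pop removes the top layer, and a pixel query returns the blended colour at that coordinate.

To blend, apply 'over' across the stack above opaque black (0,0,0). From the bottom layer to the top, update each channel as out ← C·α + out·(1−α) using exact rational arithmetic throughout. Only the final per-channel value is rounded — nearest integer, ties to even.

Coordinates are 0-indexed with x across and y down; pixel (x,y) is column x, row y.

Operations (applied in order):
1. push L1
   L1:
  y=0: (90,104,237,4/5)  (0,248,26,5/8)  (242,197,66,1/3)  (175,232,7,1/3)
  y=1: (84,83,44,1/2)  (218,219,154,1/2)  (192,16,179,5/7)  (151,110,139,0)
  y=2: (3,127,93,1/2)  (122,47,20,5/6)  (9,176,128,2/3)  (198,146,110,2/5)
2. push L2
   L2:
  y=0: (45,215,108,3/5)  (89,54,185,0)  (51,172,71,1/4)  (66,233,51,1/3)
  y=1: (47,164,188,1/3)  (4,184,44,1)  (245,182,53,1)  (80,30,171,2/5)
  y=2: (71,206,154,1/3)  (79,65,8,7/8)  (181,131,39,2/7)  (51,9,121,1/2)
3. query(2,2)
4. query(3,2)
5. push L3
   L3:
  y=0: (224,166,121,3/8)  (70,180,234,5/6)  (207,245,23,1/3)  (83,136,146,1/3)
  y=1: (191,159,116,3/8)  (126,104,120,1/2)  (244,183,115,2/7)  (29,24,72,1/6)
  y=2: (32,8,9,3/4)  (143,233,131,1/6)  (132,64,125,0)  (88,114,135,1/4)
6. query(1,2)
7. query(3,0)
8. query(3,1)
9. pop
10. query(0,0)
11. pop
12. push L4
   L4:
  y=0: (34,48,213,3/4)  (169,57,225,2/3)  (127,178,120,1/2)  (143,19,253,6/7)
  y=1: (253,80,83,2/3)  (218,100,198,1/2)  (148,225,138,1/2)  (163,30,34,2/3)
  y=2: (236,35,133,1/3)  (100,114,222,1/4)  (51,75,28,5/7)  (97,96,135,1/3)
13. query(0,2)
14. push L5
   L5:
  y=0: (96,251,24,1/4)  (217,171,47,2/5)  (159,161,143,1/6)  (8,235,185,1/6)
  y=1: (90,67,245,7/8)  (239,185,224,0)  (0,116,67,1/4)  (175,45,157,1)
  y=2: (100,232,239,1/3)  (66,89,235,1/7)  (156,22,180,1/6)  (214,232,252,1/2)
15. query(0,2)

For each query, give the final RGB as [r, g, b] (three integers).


(2,2) stack=L1,L2; from [0,0,0]:
L1 α=2/3: [6, 352/3, 256/3]
L2 α=2/7: [56, 2546/21, 1514/21]
= [56, 121, 72]

(3,2) stack=L1,L2; from [0,0,0]:
L1 α=2/5: [396/5, 292/5, 44]
L2 α=1/2: [651/10, 337/10, 165/2]
→ [65, 34, 82]

(1,2) stack=L1,L2,L3; from [0,0,0]:
after L1 α=5/6: [305/3, 235/6, 50/3]
after L2 α=7/8: [491/6, 2965/48, 109/12]
after L3 α=1/6: [3313/36, 26009/288, 2117/72]
= [92, 90, 29]

at x=3,y=0 over L1,L2,L3:
L1 α=1/3: [175/3, 232/3, 7/3]
L2 α=1/3: [548/9, 1163/9, 167/9]
L3 α=1/3: [1843/27, 3550/27, 1648/27]
rounded: [68, 131, 61]

(3,1) stack=L1,L2,L3; from [0,0,0]:
after L1 α=0: [0, 0, 0]
after L2 α=2/5: [32, 12, 342/5]
after L3 α=1/6: [63/2, 14, 69]
= [32, 14, 69]

at x=0,y=0 over L1,L2:
+L1 (α=4/5) → [72, 416/5, 948/5]
+L2 (α=3/5) → [279/5, 4057/25, 3516/25]
= [56, 162, 141]

at x=0,y=2 over L1,L4:
+L1 (α=1/2) → [3/2, 127/2, 93/2]
+L4 (α=1/3) → [239/3, 54, 226/3]
→ [80, 54, 75]

at x=0,y=2 over L1,L4,L5:
after L1 α=1/2: [3/2, 127/2, 93/2]
after L4 α=1/3: [239/3, 54, 226/3]
after L5 α=1/3: [778/9, 340/3, 1169/9]
rounded: [86, 113, 130]


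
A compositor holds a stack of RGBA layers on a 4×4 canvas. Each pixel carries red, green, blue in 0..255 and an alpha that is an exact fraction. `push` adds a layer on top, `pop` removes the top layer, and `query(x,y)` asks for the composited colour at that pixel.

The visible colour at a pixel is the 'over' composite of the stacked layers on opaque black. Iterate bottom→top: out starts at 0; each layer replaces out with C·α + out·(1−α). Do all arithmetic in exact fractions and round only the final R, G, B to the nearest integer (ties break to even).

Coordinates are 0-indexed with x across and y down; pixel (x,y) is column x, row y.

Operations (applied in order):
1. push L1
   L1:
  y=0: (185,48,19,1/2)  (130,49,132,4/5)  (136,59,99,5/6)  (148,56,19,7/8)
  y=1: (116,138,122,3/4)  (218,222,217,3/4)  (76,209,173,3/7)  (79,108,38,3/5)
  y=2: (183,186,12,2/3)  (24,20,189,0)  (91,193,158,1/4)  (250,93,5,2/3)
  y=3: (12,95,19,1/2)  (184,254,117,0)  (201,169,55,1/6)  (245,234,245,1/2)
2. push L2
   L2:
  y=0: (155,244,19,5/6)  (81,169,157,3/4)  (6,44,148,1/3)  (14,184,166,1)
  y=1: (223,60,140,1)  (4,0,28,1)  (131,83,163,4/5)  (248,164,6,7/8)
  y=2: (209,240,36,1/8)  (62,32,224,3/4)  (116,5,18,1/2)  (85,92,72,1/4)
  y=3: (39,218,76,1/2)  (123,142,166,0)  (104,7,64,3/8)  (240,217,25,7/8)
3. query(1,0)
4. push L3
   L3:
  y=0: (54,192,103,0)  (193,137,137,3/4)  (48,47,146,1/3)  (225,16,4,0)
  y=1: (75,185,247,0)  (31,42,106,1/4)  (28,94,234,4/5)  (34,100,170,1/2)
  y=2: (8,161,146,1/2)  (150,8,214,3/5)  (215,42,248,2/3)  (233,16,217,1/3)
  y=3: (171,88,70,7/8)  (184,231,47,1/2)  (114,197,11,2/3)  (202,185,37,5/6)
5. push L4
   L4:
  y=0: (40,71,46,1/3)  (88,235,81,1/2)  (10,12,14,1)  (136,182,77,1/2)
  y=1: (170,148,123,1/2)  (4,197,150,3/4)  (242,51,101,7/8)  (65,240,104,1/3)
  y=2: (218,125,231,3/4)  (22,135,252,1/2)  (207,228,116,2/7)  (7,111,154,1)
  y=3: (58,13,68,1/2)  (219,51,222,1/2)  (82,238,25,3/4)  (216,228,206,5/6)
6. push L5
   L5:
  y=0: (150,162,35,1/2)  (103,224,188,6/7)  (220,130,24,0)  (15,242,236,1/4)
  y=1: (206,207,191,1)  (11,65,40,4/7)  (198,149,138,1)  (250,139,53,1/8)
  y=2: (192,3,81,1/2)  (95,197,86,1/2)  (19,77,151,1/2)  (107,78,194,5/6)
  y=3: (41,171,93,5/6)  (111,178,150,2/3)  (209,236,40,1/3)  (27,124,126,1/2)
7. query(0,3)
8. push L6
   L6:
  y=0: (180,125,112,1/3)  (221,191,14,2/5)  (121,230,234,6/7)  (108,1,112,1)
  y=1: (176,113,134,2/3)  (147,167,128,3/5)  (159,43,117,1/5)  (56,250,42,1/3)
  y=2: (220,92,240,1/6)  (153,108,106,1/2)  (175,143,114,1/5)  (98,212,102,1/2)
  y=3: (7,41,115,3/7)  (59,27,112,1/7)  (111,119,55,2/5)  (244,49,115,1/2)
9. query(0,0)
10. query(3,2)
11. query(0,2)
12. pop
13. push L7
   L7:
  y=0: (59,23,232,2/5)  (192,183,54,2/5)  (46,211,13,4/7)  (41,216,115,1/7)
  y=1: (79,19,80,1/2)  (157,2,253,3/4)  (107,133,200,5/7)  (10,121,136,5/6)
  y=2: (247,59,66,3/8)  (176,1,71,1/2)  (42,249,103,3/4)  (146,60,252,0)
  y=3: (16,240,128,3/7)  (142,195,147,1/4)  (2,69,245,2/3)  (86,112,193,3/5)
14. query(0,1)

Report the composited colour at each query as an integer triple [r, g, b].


query (1,0) [L1,L2] — begin 0,0,0
L1 α=4/5: [104, 196/5, 528/5]
L2 α=3/4: [347/4, 2731/20, 2883/20]
rounded: [87, 137, 144]

at x=0,y=3 over L1,L2,L3,L4,L5:
L1 α=1/2: [6, 95/2, 19/2]
L2 α=1/2: [45/2, 531/4, 171/4]
L3 α=7/8: [2439/16, 2995/32, 2131/32]
L4 α=1/2: [3367/32, 3411/64, 4307/64]
L5 α=5/6: [3309/64, 19377/128, 34067/384]
→ [52, 151, 89]

query (0,0) [L1,L2,L3,L4,L5,L6] — begin 0,0,0
after L1 α=1/2: [185/2, 24, 19/2]
after L2 α=5/6: [1735/12, 622/3, 209/12]
after L3 α=0: [1735/12, 622/3, 209/12]
after L4 α=1/3: [1975/18, 1457/9, 485/18]
after L5 α=1/2: [4675/36, 2915/18, 1115/36]
after L6 α=1/3: [7915/54, 4040/27, 3131/54]
rounded: [147, 150, 58]

(3,2) stack=L1,L2,L3,L4,L5,L6; from [0,0,0]:
L1 α=2/3: [500/3, 62, 10/3]
L2 α=1/4: [585/4, 139/2, 41/2]
L3 α=1/3: [1051/6, 155/3, 86]
L4 α=1: [7, 111, 154]
L5 α=5/6: [271/3, 167/2, 562/3]
L6 α=1/2: [565/6, 591/4, 434/3]
rounded: [94, 148, 145]

query (0,2) [L1,L2,L3,L4,L5,L6] — begin 0,0,0
L1 α=2/3: [122, 124, 8]
L2 α=1/8: [1063/8, 277/2, 23/2]
L3 α=1/2: [1127/16, 599/4, 315/4]
L4 α=3/4: [11591/64, 2099/16, 3087/16]
L5 α=1/2: [23879/128, 2147/32, 4383/32]
L6 α=1/6: [49185/256, 13679/192, 9865/64]
rounded: [192, 71, 154]

query (0,1) [L1,L2,L3,L4,L5,L7] — begin 0,0,0
+L1 (α=3/4) → [87, 207/2, 183/2]
+L2 (α=1) → [223, 60, 140]
+L3 (α=0) → [223, 60, 140]
+L4 (α=1/2) → [393/2, 104, 263/2]
+L5 (α=1) → [206, 207, 191]
+L7 (α=1/2) → [285/2, 113, 271/2]
rounded: [142, 113, 136]


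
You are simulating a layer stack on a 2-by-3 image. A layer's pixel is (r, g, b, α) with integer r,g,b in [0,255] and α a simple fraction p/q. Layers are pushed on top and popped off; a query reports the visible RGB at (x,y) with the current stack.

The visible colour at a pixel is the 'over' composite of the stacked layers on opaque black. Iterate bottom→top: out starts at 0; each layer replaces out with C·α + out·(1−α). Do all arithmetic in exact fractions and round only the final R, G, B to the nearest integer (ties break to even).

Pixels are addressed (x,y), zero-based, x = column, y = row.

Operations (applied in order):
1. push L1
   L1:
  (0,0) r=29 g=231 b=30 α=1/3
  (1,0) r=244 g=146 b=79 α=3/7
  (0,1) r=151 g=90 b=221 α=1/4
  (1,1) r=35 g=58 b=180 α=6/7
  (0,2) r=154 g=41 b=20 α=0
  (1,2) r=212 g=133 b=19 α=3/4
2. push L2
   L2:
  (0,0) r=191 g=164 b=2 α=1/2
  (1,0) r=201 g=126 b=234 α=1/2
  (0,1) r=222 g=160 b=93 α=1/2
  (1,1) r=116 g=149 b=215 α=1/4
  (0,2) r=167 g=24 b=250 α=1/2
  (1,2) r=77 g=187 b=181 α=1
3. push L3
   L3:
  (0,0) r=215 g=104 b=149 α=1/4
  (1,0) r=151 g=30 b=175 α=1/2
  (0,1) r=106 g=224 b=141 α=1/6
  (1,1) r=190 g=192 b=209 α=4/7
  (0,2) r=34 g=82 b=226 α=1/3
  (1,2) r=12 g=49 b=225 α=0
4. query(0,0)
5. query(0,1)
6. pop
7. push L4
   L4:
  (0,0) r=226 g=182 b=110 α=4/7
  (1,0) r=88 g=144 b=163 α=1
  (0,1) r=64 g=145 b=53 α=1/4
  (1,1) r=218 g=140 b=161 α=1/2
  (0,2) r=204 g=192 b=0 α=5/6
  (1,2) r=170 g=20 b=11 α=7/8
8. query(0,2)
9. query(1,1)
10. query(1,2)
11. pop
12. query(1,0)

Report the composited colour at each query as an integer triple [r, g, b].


(0,0) stack=L1,L2,L3; from [0,0,0]:
after L1 α=1/3: [29/3, 77, 10]
after L2 α=1/2: [301/3, 241/2, 6]
after L3 α=1/4: [129, 931/8, 167/4]
= [129, 116, 42]

at x=0,y=1 over L1,L2,L3:
after L1 α=1/4: [151/4, 45/2, 221/4]
after L2 α=1/2: [1039/8, 365/4, 593/8]
after L3 α=1/6: [6043/48, 907/8, 4093/48]
rounded: [126, 113, 85]

query (0,2) [L1,L2,L4] — begin 0,0,0
+L1 (α=0) → [0, 0, 0]
+L2 (α=1/2) → [167/2, 12, 125]
+L4 (α=5/6) → [2207/12, 162, 125/6]
= [184, 162, 21]

(1,1) stack=L1,L2,L4; from [0,0,0]:
+L1 (α=6/7) → [30, 348/7, 1080/7]
+L2 (α=1/4) → [103/2, 2087/28, 4745/28]
+L4 (α=1/2) → [539/4, 6007/56, 9253/56]
→ [135, 107, 165]

at x=1,y=2 over L1,L2,L4:
after L1 α=3/4: [159, 399/4, 57/4]
after L2 α=1: [77, 187, 181]
after L4 α=7/8: [1267/8, 327/8, 129/4]
rounded: [158, 41, 32]

at x=1,y=0 over L1,L2:
L1 α=3/7: [732/7, 438/7, 237/7]
L2 α=1/2: [2139/14, 660/7, 1875/14]
→ [153, 94, 134]


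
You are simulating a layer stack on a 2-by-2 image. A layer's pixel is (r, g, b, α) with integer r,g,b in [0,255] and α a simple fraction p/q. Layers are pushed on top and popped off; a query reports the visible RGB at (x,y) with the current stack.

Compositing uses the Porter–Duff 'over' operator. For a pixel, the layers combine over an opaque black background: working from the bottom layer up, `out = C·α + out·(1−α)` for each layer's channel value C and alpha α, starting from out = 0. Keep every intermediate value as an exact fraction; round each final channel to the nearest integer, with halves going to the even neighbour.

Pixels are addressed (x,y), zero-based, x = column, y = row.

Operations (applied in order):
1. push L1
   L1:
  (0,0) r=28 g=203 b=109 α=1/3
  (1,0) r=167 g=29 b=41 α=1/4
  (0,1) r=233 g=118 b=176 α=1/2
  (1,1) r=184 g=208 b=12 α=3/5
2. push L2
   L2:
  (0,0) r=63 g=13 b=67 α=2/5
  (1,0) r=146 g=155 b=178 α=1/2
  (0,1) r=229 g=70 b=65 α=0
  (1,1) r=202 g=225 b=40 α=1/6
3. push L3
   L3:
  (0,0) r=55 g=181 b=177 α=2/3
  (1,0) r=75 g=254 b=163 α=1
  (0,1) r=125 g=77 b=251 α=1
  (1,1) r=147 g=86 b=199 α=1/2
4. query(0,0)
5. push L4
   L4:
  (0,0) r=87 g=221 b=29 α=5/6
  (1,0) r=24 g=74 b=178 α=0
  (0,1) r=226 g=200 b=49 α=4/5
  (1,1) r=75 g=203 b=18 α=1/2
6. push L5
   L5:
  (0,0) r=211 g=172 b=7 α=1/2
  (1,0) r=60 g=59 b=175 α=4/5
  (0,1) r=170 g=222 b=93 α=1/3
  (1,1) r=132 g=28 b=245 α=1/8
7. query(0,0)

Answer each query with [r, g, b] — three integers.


(0,0) stack=L1,L2,L3; from [0,0,0]:
after L1 α=1/3: [28/3, 203/3, 109/3]
after L2 α=2/5: [154/5, 229/5, 243/5]
after L3 α=2/3: [704/15, 2039/15, 671/5]
→ [47, 136, 134]

query (0,0) [L1,L2,L3,L4,L5] — begin 0,0,0
L1 α=1/3: [28/3, 203/3, 109/3]
L2 α=2/5: [154/5, 229/5, 243/5]
L3 α=2/3: [704/15, 2039/15, 671/5]
L4 α=5/6: [7229/90, 9307/45, 698/15]
L5 α=1/2: [26219/180, 17047/90, 803/30]
= [146, 189, 27]


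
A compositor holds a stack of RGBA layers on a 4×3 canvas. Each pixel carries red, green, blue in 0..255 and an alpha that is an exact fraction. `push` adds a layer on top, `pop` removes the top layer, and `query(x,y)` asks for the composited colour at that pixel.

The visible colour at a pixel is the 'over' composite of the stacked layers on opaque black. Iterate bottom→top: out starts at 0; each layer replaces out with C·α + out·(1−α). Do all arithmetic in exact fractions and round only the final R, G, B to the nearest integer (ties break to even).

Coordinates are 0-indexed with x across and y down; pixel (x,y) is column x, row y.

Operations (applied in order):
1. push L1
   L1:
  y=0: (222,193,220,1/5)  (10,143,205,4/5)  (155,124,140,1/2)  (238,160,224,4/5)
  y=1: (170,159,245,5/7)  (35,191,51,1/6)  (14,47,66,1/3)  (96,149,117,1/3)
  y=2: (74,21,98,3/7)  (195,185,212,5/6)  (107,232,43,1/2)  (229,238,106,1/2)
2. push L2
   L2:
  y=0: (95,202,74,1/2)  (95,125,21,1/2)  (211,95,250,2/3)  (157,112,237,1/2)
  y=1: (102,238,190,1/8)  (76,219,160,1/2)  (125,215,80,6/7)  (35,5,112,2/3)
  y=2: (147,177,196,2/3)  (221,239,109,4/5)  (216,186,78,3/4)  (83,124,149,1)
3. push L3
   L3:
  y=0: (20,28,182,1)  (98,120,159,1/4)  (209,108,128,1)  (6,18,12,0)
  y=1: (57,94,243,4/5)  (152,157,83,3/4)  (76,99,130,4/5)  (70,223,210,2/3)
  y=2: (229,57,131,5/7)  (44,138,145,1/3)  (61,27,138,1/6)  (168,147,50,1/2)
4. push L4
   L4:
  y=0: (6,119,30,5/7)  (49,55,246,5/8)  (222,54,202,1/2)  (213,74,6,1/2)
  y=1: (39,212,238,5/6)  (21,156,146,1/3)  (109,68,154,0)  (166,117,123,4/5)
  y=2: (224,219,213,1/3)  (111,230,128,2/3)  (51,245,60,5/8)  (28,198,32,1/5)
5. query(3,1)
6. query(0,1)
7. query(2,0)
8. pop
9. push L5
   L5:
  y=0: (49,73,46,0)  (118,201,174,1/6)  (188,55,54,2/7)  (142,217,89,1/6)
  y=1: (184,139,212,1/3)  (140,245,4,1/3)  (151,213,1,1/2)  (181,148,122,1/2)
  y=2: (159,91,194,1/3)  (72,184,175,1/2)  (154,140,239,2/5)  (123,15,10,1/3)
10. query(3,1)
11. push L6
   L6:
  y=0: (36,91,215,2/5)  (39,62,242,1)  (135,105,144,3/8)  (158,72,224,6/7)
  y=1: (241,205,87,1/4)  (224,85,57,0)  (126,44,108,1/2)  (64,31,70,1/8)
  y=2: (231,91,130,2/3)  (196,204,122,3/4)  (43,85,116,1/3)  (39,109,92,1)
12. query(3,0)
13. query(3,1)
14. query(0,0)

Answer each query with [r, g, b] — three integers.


at x=3,y=1 over L1,L2,L3,L4:
+L1 (α=1/3) → [32, 149/3, 39]
+L2 (α=2/3) → [34, 179/9, 263/3]
+L3 (α=2/3) → [58, 4193/27, 1523/9]
+L4 (α=4/5) → [722/5, 16829/135, 5951/45]
rounded: [144, 125, 132]

query (0,1) [L1,L2,L3,L4] — begin 0,0,0
after L1 α=5/7: [850/7, 795/7, 175]
after L2 α=1/8: [119, 1033/8, 1415/8]
after L3 α=4/5: [347/5, 4041/40, 9191/40]
after L4 α=5/6: [661/15, 46441/240, 56791/240]
rounded: [44, 194, 237]

query (2,0) [L1,L2,L3,L4] — begin 0,0,0
after L1 α=1/2: [155/2, 62, 70]
after L2 α=2/3: [333/2, 84, 190]
after L3 α=1: [209, 108, 128]
after L4 α=1/2: [431/2, 81, 165]
→ [216, 81, 165]

at x=3,y=1 over L1,L2,L3,L5:
+L1 (α=1/3) → [32, 149/3, 39]
+L2 (α=2/3) → [34, 179/9, 263/3]
+L3 (α=2/3) → [58, 4193/27, 1523/9]
+L5 (α=1/2) → [239/2, 8189/54, 2621/18]
rounded: [120, 152, 146]

at x=3,y=0 over L1,L2,L3,L5,L6:
L1 α=4/5: [952/5, 128, 896/5]
L2 α=1/2: [1737/10, 120, 2081/10]
L3 α=0: [1737/10, 120, 2081/10]
L5 α=1/6: [2021/12, 817/6, 753/4]
L6 α=6/7: [13397/84, 487/6, 6129/28]
= [159, 81, 219]

(3,1) stack=L1,L2,L3,L5,L6; from [0,0,0]:
+L1 (α=1/3) → [32, 149/3, 39]
+L2 (α=2/3) → [34, 179/9, 263/3]
+L3 (α=2/3) → [58, 4193/27, 1523/9]
+L5 (α=1/2) → [239/2, 8189/54, 2621/18]
+L6 (α=1/8) → [1801/16, 58997/432, 19607/144]
→ [113, 137, 136]

query (0,0) [L1,L2,L3,L5,L6] — begin 0,0,0
+L1 (α=1/5) → [222/5, 193/5, 44]
+L2 (α=1/2) → [697/10, 1203/10, 59]
+L3 (α=1) → [20, 28, 182]
+L5 (α=0) → [20, 28, 182]
+L6 (α=2/5) → [132/5, 266/5, 976/5]
→ [26, 53, 195]
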